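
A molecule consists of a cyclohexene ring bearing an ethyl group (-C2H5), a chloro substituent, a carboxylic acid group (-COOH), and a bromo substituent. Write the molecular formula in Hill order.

Atom tally by fragment:
  cyclohexene ring core → C:6 H:10
  (− 4 ring H displaced by substituents)
  + C2H5 → C:2 H:5
  + Cl → Cl:1
  + COOH → C:1 H:1 O:2
  + Br → Br:1
Element totals:
  C: 9
  H: 12
  Br: 1
  Cl: 1
  O: 2

C9H12BrClO2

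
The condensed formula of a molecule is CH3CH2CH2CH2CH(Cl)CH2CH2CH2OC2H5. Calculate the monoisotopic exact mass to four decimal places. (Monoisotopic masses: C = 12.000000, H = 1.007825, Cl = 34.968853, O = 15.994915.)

Element totals:
  C: 10
  H: 21
  Cl: 1
  O: 1
Molecular formula: C10H21ClO.
  M = 10(12.0) + 21(1.007825) + 34.968853 + 15.994915
    = 120.000000 + 21.164325 + 34.968853 + 15.994915 = 192.128093

192.1281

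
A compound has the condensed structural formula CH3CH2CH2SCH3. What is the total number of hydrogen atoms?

10

Atom tally by fragment:
  CH3 → C:1 H:3
  CH2 → C:1 H:2
  CH2SCH3 → C:2 H:5 S:1
Element totals:
  C: 4
  H: 10
  S: 1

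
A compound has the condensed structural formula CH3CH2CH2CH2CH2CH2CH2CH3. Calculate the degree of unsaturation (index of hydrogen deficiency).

Atom tally by fragment:
  CH3 → C:1 H:3
  CH2 → C:1 H:2
  CH2 → C:1 H:2
  CH2 → C:1 H:2
  CH2 → C:1 H:2
  CH2 → C:1 H:2
  CH2 → C:1 H:2
  CH3 → C:1 H:3
Element totals:
  C: 8
  H: 18
Molecular formula: C8H18.
DoU = (2C + 2 + N − H − X) / 2 = (2·8 + 2 + 0 − 18 − 0) / 2 = 0.

0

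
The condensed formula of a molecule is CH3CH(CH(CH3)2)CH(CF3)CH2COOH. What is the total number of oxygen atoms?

Element totals:
  C: 9
  H: 15
  F: 3
  O: 2

2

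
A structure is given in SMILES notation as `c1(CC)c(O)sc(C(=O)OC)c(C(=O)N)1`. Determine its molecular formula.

Atom tally by fragment:
  thiophene ring core → C:4 H:4 S:1
  (− 4 ring H displaced by substituents)
  + C2H5 → C:2 H:5
  + OH → O:1 H:1
  + COOCH3 → C:2 H:3 O:2
  + CONH2 → C:1 H:2 O:1 N:1
Element totals:
  C: 9
  H: 11
  N: 1
  O: 4
  S: 1

C9H11NO4S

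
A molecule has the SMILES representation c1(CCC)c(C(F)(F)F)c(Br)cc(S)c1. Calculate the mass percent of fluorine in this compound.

Atom tally by fragment:
  benzene ring core → C:6 H:6
  (− 4 ring H displaced by substituents)
  + CH2CH2CH3 → C:3 H:7
  + CF3 → C:1 F:3
  + Br → Br:1
  + SH → S:1 H:1
Element totals:
  C: 10
  H: 10
  Br: 1
  F: 3
  S: 1
Molecular formula: C10H10BrF3S.
Molar mass = 299.148 g/mol.
Mass from F: 3 × 18.998 = 56.994 g/mol.
%F = 56.994 / 299.148 × 100 = 19.05%.

19.05%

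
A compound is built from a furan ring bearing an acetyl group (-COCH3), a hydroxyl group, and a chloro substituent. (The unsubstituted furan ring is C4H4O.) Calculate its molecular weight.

Atom tally by fragment:
  furan ring core → C:4 H:4 O:1
  (− 3 ring H displaced by substituents)
  + COCH3 → C:2 H:3 O:1
  + OH → O:1 H:1
  + Cl → Cl:1
Element totals:
  C: 6
  H: 5
  Cl: 1
  O: 3
Molecular formula: C6H5ClO3.
  M = 6(12.011) + 5(1.008) + 35.45 + 3(15.999)
    = 72.066 + 5.040 + 35.450 + 47.997 = 160.553

160.55 g/mol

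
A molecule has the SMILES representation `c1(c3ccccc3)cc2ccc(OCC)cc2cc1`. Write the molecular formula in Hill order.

Atom tally by fragment:
  naphthalene ring system core → C:10 H:8
  (− 2 ring H displaced by substituents)
  + C6H5 → C:6 H:5
  + OC2H5 → C:2 H:5 O:1
Element totals:
  C: 18
  H: 16
  O: 1

C18H16O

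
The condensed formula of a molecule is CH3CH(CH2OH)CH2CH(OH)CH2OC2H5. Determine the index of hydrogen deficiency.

0

Atom tally by fragment:
  CH3 → C:1 H:3
  CH(CH2OH) → C:2 H:4 O:1
  CH2 → C:1 H:2
  CH(OH) → C:1 H:2 O:1
  CH2OC2H5 → C:3 H:7 O:1
Element totals:
  C: 8
  H: 18
  O: 3
Molecular formula: C8H18O3.
DoU = (2C + 2 + N − H − X) / 2 = (2·8 + 2 + 0 − 18 − 0) / 2 = 0.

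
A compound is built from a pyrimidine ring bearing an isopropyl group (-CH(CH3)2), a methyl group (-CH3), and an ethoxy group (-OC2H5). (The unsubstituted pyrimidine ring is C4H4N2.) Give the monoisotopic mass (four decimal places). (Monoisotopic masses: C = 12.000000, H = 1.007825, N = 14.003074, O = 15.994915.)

180.1263

Atom tally by fragment:
  pyrimidine ring core → C:4 H:4 N:2
  (− 3 ring H displaced by substituents)
  + CH(CH3)2 → C:3 H:7
  + CH3 → C:1 H:3
  + OC2H5 → C:2 H:5 O:1
Element totals:
  C: 10
  H: 16
  N: 2
  O: 1
Molecular formula: C10H16N2O.
  M = 10(12.0) + 16(1.007825) + 2(14.003074) + 15.994915
    = 120.000000 + 16.125200 + 28.006148 + 15.994915 = 180.126263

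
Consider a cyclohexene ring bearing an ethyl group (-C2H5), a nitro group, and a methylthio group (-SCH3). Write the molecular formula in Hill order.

C9H15NO2S

Atom tally by fragment:
  cyclohexene ring core → C:6 H:10
  (− 3 ring H displaced by substituents)
  + C2H5 → C:2 H:5
  + NO2 → N:1 O:2
  + SCH3 → C:1 H:3 S:1
Element totals:
  C: 9
  H: 15
  N: 1
  O: 2
  S: 1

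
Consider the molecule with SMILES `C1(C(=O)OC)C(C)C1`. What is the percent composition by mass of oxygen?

28.03%

Atom tally by fragment:
  cyclopropane ring core → C:3 H:6
  (− 2 ring H displaced by substituents)
  + COOCH3 → C:2 H:3 O:2
  + CH3 → C:1 H:3
Element totals:
  C: 6
  H: 10
  O: 2
Molecular formula: C6H10O2.
Molar mass = 114.144 g/mol.
Mass from O: 2 × 15.999 = 31.998 g/mol.
%O = 31.998 / 114.144 × 100 = 28.03%.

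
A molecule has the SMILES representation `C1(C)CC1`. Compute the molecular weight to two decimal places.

Atom tally by fragment:
  cyclopropane ring core → C:3 H:6
  (− 1 ring H displaced by substituents)
  + CH3 → C:1 H:3
Element totals:
  C: 4
  H: 8
Molecular formula: C4H8.
  M = 4(12.011) + 8(1.008)
    = 48.044 + 8.064 = 56.108

56.11 g/mol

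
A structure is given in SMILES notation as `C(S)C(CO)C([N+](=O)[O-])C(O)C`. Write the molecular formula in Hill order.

C6H13NO4S

Atom tally by fragment:
  HSCH2 → C:1 H:3 S:1
  CH(CH2OH) → C:2 H:4 O:1
  CH(NO2) → C:1 H:1 N:1 O:2
  CH(OH) → C:1 H:2 O:1
  CH3 → C:1 H:3
Element totals:
  C: 6
  H: 13
  N: 1
  O: 4
  S: 1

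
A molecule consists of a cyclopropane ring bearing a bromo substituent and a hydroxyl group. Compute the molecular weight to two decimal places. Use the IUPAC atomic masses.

136.98 g/mol

Atom tally by fragment:
  cyclopropane ring core → C:3 H:6
  (− 2 ring H displaced by substituents)
  + Br → Br:1
  + OH → O:1 H:1
Element totals:
  C: 3
  H: 5
  Br: 1
  O: 1
Molecular formula: C3H5BrO.
  M = 3(12.011) + 5(1.008) + 79.904 + 15.999
    = 36.033 + 5.040 + 79.904 + 15.999 = 136.976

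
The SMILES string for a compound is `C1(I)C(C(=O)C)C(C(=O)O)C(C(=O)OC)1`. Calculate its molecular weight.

Atom tally by fragment:
  cyclobutane ring core → C:4 H:8
  (− 4 ring H displaced by substituents)
  + I → I:1
  + COCH3 → C:2 H:3 O:1
  + COOH → C:1 H:1 O:2
  + COOCH3 → C:2 H:3 O:2
Element totals:
  C: 9
  H: 11
  I: 1
  O: 5
Molecular formula: C9H11IO5.
  M = 9(12.011) + 11(1.008) + 126.904 + 5(15.999)
    = 108.099 + 11.088 + 126.904 + 79.995 = 326.086

326.09 g/mol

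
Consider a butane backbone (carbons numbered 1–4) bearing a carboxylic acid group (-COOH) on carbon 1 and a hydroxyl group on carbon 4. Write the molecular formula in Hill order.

Atom tally by fragment:
  HOOCCH2 → C:2 H:3 O:2
  CH2 → C:1 H:2
  CH2 → C:1 H:2
  CH2OH → C:1 H:3 O:1
Element totals:
  C: 5
  H: 10
  O: 3

C5H10O3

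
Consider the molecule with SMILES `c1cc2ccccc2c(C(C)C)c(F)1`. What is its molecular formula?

C13H13F

Atom tally by fragment:
  naphthalene ring system core → C:10 H:8
  (− 2 ring H displaced by substituents)
  + CH(CH3)2 → C:3 H:7
  + F → F:1
Element totals:
  C: 13
  H: 13
  F: 1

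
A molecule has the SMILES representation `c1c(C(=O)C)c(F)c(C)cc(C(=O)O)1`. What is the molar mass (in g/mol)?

Atom tally by fragment:
  benzene ring core → C:6 H:6
  (− 4 ring H displaced by substituents)
  + COCH3 → C:2 H:3 O:1
  + F → F:1
  + CH3 → C:1 H:3
  + COOH → C:1 H:1 O:2
Element totals:
  C: 10
  H: 9
  F: 1
  O: 3
Molecular formula: C10H9FO3.
  M = 10(12.011) + 9(1.008) + 18.998 + 3(15.999)
    = 120.110 + 9.072 + 18.998 + 47.997 = 196.177

196.18 g/mol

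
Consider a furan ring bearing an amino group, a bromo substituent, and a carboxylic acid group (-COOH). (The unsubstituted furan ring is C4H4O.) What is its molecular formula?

C5H4BrNO3

Atom tally by fragment:
  furan ring core → C:4 H:4 O:1
  (− 3 ring H displaced by substituents)
  + NH2 → N:1 H:2
  + Br → Br:1
  + COOH → C:1 H:1 O:2
Element totals:
  C: 5
  H: 4
  Br: 1
  N: 1
  O: 3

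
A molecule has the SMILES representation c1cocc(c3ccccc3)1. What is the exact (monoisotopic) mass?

Atom tally by fragment:
  furan ring core → C:4 H:4 O:1
  (− 1 ring H displaced by substituents)
  + C6H5 → C:6 H:5
Element totals:
  C: 10
  H: 8
  O: 1
Molecular formula: C10H8O.
  M = 10(12.0) + 8(1.007825) + 15.994915
    = 120.000000 + 8.062600 + 15.994915 = 144.057515

144.0575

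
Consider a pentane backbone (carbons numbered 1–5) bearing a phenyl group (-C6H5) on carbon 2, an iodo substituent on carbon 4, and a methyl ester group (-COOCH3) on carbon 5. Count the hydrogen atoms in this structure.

Atom tally by fragment:
  CH3 → C:1 H:3
  CH(C6H5) → C:7 H:6
  CH2 → C:1 H:2
  CH(I) → C:1 H:1 I:1
  CH2COOCH3 → C:3 H:5 O:2
Element totals:
  C: 13
  H: 17
  I: 1
  O: 2

17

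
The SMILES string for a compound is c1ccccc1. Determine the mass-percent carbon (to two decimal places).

Atom tally by fragment:
  benzene ring core → C:6 H:6
Element totals:
  C: 6
  H: 6
Molecular formula: C6H6.
Molar mass = 78.114 g/mol.
Mass from C: 6 × 12.011 = 72.066 g/mol.
%C = 72.066 / 78.114 × 100 = 92.26%.

92.26%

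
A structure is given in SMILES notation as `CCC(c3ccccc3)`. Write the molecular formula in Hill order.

Atom tally by fragment:
  CH3 → C:1 H:3
  CH2 → C:1 H:2
  CH2C6H5 → C:7 H:7
Element totals:
  C: 9
  H: 12

C9H12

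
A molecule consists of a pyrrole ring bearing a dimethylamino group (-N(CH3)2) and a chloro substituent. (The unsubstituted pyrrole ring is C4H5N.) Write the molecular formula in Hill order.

C6H9ClN2

Atom tally by fragment:
  pyrrole ring core → C:4 H:5 N:1
  (− 2 ring H displaced by substituents)
  + N(CH3)2 → N:1 C:2 H:6
  + Cl → Cl:1
Element totals:
  C: 6
  H: 9
  Cl: 1
  N: 2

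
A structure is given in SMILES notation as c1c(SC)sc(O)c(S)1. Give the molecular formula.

C5H6OS3

Atom tally by fragment:
  thiophene ring core → C:4 H:4 S:1
  (− 3 ring H displaced by substituents)
  + SCH3 → C:1 H:3 S:1
  + OH → O:1 H:1
  + SH → S:1 H:1
Element totals:
  C: 5
  H: 6
  O: 1
  S: 3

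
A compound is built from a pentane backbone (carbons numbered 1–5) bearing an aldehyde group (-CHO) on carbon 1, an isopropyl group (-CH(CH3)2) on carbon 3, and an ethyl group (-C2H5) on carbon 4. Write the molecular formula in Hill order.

C11H22O

Atom tally by fragment:
  OHCCH2 → C:2 H:3 O:1
  CH2 → C:1 H:2
  CH(CH(CH3)2) → C:4 H:8
  CH(C2H5) → C:3 H:6
  CH3 → C:1 H:3
Element totals:
  C: 11
  H: 22
  O: 1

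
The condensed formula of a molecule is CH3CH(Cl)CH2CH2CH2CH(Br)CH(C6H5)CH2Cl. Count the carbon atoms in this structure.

Atom tally by fragment:
  CH3 → C:1 H:3
  CH(Cl) → C:1 H:1 Cl:1
  CH2 → C:1 H:2
  CH2 → C:1 H:2
  CH2 → C:1 H:2
  CH(Br) → C:1 H:1 Br:1
  CH(C6H5) → C:7 H:6
  CH2Cl → C:1 H:2 Cl:1
Element totals:
  C: 14
  H: 19
  Br: 1
  Cl: 2

14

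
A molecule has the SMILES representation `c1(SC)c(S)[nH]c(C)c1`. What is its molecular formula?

C6H9NS2

Atom tally by fragment:
  pyrrole ring core → C:4 H:5 N:1
  (− 3 ring H displaced by substituents)
  + SCH3 → C:1 H:3 S:1
  + SH → S:1 H:1
  + CH3 → C:1 H:3
Element totals:
  C: 6
  H: 9
  N: 1
  S: 2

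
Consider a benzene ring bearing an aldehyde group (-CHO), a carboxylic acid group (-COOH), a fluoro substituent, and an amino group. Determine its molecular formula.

C8H6FNO3

Atom tally by fragment:
  benzene ring core → C:6 H:6
  (− 4 ring H displaced by substituents)
  + CHO → C:1 H:1 O:1
  + COOH → C:1 H:1 O:2
  + F → F:1
  + NH2 → N:1 H:2
Element totals:
  C: 8
  H: 6
  F: 1
  N: 1
  O: 3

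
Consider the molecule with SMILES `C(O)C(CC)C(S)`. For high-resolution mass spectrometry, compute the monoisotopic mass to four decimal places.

120.0609

Atom tally by fragment:
  HOCH2 → C:1 H:3 O:1
  CH(C2H5) → C:3 H:6
  CH2SH → C:1 H:3 S:1
Element totals:
  C: 5
  H: 12
  O: 1
  S: 1
Molecular formula: C5H12OS.
  M = 5(12.0) + 12(1.007825) + 15.994915 + 31.972071
    = 60.000000 + 12.093900 + 15.994915 + 31.972071 = 120.060886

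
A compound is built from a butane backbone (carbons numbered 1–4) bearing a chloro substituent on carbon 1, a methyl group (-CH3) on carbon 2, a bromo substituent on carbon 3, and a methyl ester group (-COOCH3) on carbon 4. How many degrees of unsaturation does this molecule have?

Atom tally by fragment:
  ClCH2 → C:1 H:2 Cl:1
  CH(CH3) → C:2 H:4
  CH(Br) → C:1 H:1 Br:1
  CH2COOCH3 → C:3 H:5 O:2
Element totals:
  C: 7
  H: 12
  Br: 1
  Cl: 1
  O: 2
Molecular formula: C7H12BrClO2.
DoU = (2C + 2 + N − H − X) / 2 = (2·7 + 2 + 0 − 12 − 2) / 2 = 1.

1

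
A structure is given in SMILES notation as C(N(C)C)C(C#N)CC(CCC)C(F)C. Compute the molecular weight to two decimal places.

214.33 g/mol

Atom tally by fragment:
  (CH3)2NCH2 → C:3 H:8 N:1
  CH(CN) → C:2 H:1 N:1
  CH2 → C:1 H:2
  CH(CH2CH2CH3) → C:4 H:8
  CH(F) → C:1 H:1 F:1
  CH3 → C:1 H:3
Element totals:
  C: 12
  H: 23
  F: 1
  N: 2
Molecular formula: C12H23FN2.
  M = 12(12.011) + 23(1.008) + 18.998 + 2(14.007)
    = 144.132 + 23.184 + 18.998 + 28.014 = 214.328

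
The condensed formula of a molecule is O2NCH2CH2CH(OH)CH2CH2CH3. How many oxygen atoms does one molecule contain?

3

Atom tally by fragment:
  O2NCH2 → C:1 H:2 N:1 O:2
  CH2 → C:1 H:2
  CH(OH) → C:1 H:2 O:1
  CH2 → C:1 H:2
  CH2 → C:1 H:2
  CH3 → C:1 H:3
Element totals:
  C: 6
  H: 13
  N: 1
  O: 3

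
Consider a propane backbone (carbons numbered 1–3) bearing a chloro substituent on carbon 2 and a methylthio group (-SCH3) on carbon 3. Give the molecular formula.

Atom tally by fragment:
  CH3 → C:1 H:3
  CH(Cl) → C:1 H:1 Cl:1
  CH2SCH3 → C:2 H:5 S:1
Element totals:
  C: 4
  H: 9
  Cl: 1
  S: 1

C4H9ClS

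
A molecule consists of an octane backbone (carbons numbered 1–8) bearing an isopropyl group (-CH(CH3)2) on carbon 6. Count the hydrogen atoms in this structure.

24

Atom tally by fragment:
  CH3 → C:1 H:3
  CH2 → C:1 H:2
  CH2 → C:1 H:2
  CH2 → C:1 H:2
  CH2 → C:1 H:2
  CH(CH(CH3)2) → C:4 H:8
  CH2 → C:1 H:2
  CH3 → C:1 H:3
Element totals:
  C: 11
  H: 24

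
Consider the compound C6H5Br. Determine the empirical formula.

C6H5Br

Atom tally by fragment:
  benzene ring core → C:6 H:6
  (− 1 ring H displaced by substituents)
  + Br → Br:1
Element totals:
  C: 6
  H: 5
  Br: 1
Molecular formula: C6H5Br.
gcd of subscripts (1, 6, 5) = 1, so the empirical formula equals the molecular formula.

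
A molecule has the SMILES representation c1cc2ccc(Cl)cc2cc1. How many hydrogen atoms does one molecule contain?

Atom tally by fragment:
  naphthalene ring system core → C:10 H:8
  (− 1 ring H displaced by substituents)
  + Cl → Cl:1
Element totals:
  C: 10
  H: 7
  Cl: 1

7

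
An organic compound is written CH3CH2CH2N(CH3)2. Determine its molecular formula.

Element totals:
  C: 5
  H: 13
  N: 1

C5H13N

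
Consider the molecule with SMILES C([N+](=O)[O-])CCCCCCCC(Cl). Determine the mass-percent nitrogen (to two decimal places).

6.74%

Atom tally by fragment:
  O2NCH2 → C:1 H:2 N:1 O:2
  CH2 → C:1 H:2
  CH2 → C:1 H:2
  CH2 → C:1 H:2
  CH2 → C:1 H:2
  CH2 → C:1 H:2
  CH2 → C:1 H:2
  CH2 → C:1 H:2
  CH2Cl → C:1 H:2 Cl:1
Element totals:
  C: 9
  H: 18
  Cl: 1
  N: 1
  O: 2
Molecular formula: C9H18ClNO2.
Molar mass = 207.698 g/mol.
Mass from N: 1 × 14.007 = 14.007 g/mol.
%N = 14.007 / 207.698 × 100 = 6.74%.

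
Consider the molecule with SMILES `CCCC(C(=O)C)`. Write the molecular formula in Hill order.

Atom tally by fragment:
  CH3 → C:1 H:3
  CH2 → C:1 H:2
  CH2 → C:1 H:2
  CH2COCH3 → C:3 H:5 O:1
Element totals:
  C: 6
  H: 12
  O: 1

C6H12O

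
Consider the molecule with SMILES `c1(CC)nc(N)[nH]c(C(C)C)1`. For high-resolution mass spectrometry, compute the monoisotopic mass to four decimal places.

153.1266

Atom tally by fragment:
  imidazole ring core → C:3 H:4 N:2
  (− 3 ring H displaced by substituents)
  + C2H5 → C:2 H:5
  + NH2 → N:1 H:2
  + CH(CH3)2 → C:3 H:7
Element totals:
  C: 8
  H: 15
  N: 3
Molecular formula: C8H15N3.
  M = 8(12.0) + 15(1.007825) + 3(14.003074)
    = 96.000000 + 15.117375 + 42.009222 = 153.126597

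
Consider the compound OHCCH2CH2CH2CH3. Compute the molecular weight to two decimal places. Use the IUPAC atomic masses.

Atom tally by fragment:
  OHCCH2 → C:2 H:3 O:1
  CH2 → C:1 H:2
  CH2 → C:1 H:2
  CH3 → C:1 H:3
Element totals:
  C: 5
  H: 10
  O: 1
Molecular formula: C5H10O.
  M = 5(12.011) + 10(1.008) + 15.999
    = 60.055 + 10.080 + 15.999 = 86.134

86.13 g/mol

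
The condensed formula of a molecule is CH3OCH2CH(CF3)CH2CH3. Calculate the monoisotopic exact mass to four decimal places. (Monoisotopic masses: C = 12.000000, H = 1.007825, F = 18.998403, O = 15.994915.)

156.0762

Element totals:
  C: 6
  H: 11
  F: 3
  O: 1
Molecular formula: C6H11F3O.
  M = 6(12.0) + 11(1.007825) + 3(18.998403) + 15.994915
    = 72.000000 + 11.086075 + 56.995209 + 15.994915 = 156.076199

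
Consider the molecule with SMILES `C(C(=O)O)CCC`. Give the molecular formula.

C5H10O2

Atom tally by fragment:
  HOOCCH2 → C:2 H:3 O:2
  CH2 → C:1 H:2
  CH2 → C:1 H:2
  CH3 → C:1 H:3
Element totals:
  C: 5
  H: 10
  O: 2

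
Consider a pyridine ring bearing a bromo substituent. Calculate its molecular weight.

Atom tally by fragment:
  pyridine ring core → C:5 H:5 N:1
  (− 1 ring H displaced by substituents)
  + Br → Br:1
Element totals:
  C: 5
  H: 4
  Br: 1
  N: 1
Molecular formula: C5H4BrN.
  M = 5(12.011) + 4(1.008) + 79.904 + 14.007
    = 60.055 + 4.032 + 79.904 + 14.007 = 157.998

158.00 g/mol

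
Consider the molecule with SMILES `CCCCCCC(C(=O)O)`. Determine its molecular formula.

C8H16O2

Atom tally by fragment:
  CH3 → C:1 H:3
  CH2 → C:1 H:2
  CH2 → C:1 H:2
  CH2 → C:1 H:2
  CH2 → C:1 H:2
  CH2 → C:1 H:2
  CH2COOH → C:2 H:3 O:2
Element totals:
  C: 8
  H: 16
  O: 2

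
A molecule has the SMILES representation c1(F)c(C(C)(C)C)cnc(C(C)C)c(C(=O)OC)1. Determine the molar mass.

253.32 g/mol

Atom tally by fragment:
  pyridine ring core → C:5 H:5 N:1
  (− 4 ring H displaced by substituents)
  + F → F:1
  + C(CH3)3 → C:4 H:9
  + CH(CH3)2 → C:3 H:7
  + COOCH3 → C:2 H:3 O:2
Element totals:
  C: 14
  H: 20
  F: 1
  N: 1
  O: 2
Molecular formula: C14H20FNO2.
  M = 14(12.011) + 20(1.008) + 18.998 + 14.007 + 2(15.999)
    = 168.154 + 20.160 + 18.998 + 14.007 + 31.998 = 253.317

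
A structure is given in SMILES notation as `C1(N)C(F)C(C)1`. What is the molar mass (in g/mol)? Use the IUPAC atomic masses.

89.11 g/mol

Atom tally by fragment:
  cyclopropane ring core → C:3 H:6
  (− 3 ring H displaced by substituents)
  + NH2 → N:1 H:2
  + F → F:1
  + CH3 → C:1 H:3
Element totals:
  C: 4
  H: 8
  F: 1
  N: 1
Molecular formula: C4H8FN.
  M = 4(12.011) + 8(1.008) + 18.998 + 14.007
    = 48.044 + 8.064 + 18.998 + 14.007 = 89.113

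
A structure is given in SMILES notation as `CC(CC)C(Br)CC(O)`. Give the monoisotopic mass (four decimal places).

Atom tally by fragment:
  CH3 → C:1 H:3
  CH(C2H5) → C:3 H:6
  CH(Br) → C:1 H:1 Br:1
  CH2 → C:1 H:2
  CH2OH → C:1 H:3 O:1
Element totals:
  C: 7
  H: 15
  Br: 1
  O: 1
Molecular formula: C7H15BrO.
  M = 7(12.0) + 15(1.007825) + 78.918338 + 15.994915
    = 84.000000 + 15.117375 + 78.918338 + 15.994915 = 194.030628

194.0306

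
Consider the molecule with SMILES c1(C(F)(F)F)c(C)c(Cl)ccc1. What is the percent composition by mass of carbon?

49.38%

Atom tally by fragment:
  benzene ring core → C:6 H:6
  (− 3 ring H displaced by substituents)
  + CF3 → C:1 F:3
  + CH3 → C:1 H:3
  + Cl → Cl:1
Element totals:
  C: 8
  H: 6
  Cl: 1
  F: 3
Molecular formula: C8H6ClF3.
Molar mass = 194.580 g/mol.
Mass from C: 8 × 12.011 = 96.088 g/mol.
%C = 96.088 / 194.580 × 100 = 49.38%.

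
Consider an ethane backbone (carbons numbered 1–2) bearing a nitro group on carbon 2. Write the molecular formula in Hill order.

Atom tally by fragment:
  CH3 → C:1 H:3
  CH2NO2 → C:1 H:2 N:1 O:2
Element totals:
  C: 2
  H: 5
  N: 1
  O: 2

C2H5NO2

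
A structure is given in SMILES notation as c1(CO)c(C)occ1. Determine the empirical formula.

Atom tally by fragment:
  furan ring core → C:4 H:4 O:1
  (− 2 ring H displaced by substituents)
  + CH2OH → C:1 H:3 O:1
  + CH3 → C:1 H:3
Element totals:
  C: 6
  H: 8
  O: 2
Molecular formula: C6H8O2.
gcd of subscripts = 2; dividing each by 2:
  C: 6/2 = 3
  H: 8/2 = 4
  O: 2/2 = 1

C3H4O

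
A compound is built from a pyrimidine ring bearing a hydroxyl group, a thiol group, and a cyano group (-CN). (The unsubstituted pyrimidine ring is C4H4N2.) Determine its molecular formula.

C5H3N3OS

Atom tally by fragment:
  pyrimidine ring core → C:4 H:4 N:2
  (− 3 ring H displaced by substituents)
  + OH → O:1 H:1
  + SH → S:1 H:1
  + CN → C:1 N:1
Element totals:
  C: 5
  H: 3
  N: 3
  O: 1
  S: 1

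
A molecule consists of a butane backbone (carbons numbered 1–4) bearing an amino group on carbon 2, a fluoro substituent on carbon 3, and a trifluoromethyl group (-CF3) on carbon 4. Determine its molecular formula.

C5H9F4N

Atom tally by fragment:
  CH3 → C:1 H:3
  CH(NH2) → C:1 H:3 N:1
  CH(F) → C:1 H:1 F:1
  CH2CF3 → C:2 H:2 F:3
Element totals:
  C: 5
  H: 9
  F: 4
  N: 1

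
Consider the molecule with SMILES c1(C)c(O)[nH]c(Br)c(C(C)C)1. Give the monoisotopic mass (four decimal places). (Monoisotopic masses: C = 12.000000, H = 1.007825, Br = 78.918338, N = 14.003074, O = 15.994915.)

Atom tally by fragment:
  pyrrole ring core → C:4 H:5 N:1
  (− 4 ring H displaced by substituents)
  + CH3 → C:1 H:3
  + OH → O:1 H:1
  + Br → Br:1
  + CH(CH3)2 → C:3 H:7
Element totals:
  C: 8
  H: 12
  Br: 1
  N: 1
  O: 1
Molecular formula: C8H12BrNO.
  M = 8(12.0) + 12(1.007825) + 78.918338 + 14.003074 + 15.994915
    = 96.000000 + 12.093900 + 78.918338 + 14.003074 + 15.994915 = 217.010227

217.0102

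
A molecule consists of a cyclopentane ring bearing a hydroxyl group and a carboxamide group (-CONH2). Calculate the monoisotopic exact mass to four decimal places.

Atom tally by fragment:
  cyclopentane ring core → C:5 H:10
  (− 2 ring H displaced by substituents)
  + OH → O:1 H:1
  + CONH2 → C:1 H:2 O:1 N:1
Element totals:
  C: 6
  H: 11
  N: 1
  O: 2
Molecular formula: C6H11NO2.
  M = 6(12.0) + 11(1.007825) + 14.003074 + 2(15.994915)
    = 72.000000 + 11.086075 + 14.003074 + 31.989830 = 129.078979

129.0790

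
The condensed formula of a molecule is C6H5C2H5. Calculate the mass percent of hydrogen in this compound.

9.49%

Atom tally by fragment:
  benzene ring core → C:6 H:6
  (− 1 ring H displaced by substituents)
  + C2H5 → C:2 H:5
Element totals:
  C: 8
  H: 10
Molecular formula: C8H10.
Molar mass = 106.168 g/mol.
Mass from H: 10 × 1.008 = 10.080 g/mol.
%H = 10.080 / 106.168 × 100 = 9.49%.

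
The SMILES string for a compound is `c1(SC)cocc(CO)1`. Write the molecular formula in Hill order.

Atom tally by fragment:
  furan ring core → C:4 H:4 O:1
  (− 2 ring H displaced by substituents)
  + SCH3 → C:1 H:3 S:1
  + CH2OH → C:1 H:3 O:1
Element totals:
  C: 6
  H: 8
  O: 2
  S: 1

C6H8O2S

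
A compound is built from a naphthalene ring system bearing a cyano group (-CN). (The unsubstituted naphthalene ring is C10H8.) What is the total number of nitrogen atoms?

Atom tally by fragment:
  naphthalene ring system core → C:10 H:8
  (− 1 ring H displaced by substituents)
  + CN → C:1 N:1
Element totals:
  C: 11
  H: 7
  N: 1

1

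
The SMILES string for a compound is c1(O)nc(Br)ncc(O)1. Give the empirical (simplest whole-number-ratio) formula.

Atom tally by fragment:
  pyrimidine ring core → C:4 H:4 N:2
  (− 3 ring H displaced by substituents)
  + OH → O:1 H:1
  + Br → Br:1
  + OH → O:1 H:1
Element totals:
  C: 4
  H: 3
  Br: 1
  N: 2
  O: 2
Molecular formula: C4H3BrN2O2.
gcd of subscripts (1, 4, 3, 2, 2) = 1, so the empirical formula equals the molecular formula.

C4H3BrN2O2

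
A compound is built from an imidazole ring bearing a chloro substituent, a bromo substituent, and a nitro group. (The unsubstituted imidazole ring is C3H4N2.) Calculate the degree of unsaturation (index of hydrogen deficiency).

Atom tally by fragment:
  imidazole ring core → C:3 H:4 N:2
  (− 3 ring H displaced by substituents)
  + Cl → Cl:1
  + Br → Br:1
  + NO2 → N:1 O:2
Element totals:
  C: 3
  H: 1
  Br: 1
  Cl: 1
  N: 3
  O: 2
Molecular formula: C3HBrClN3O2.
DoU = (2C + 2 + N − H − X) / 2 = (2·3 + 2 + 3 − 1 − 2) / 2 = 4.

4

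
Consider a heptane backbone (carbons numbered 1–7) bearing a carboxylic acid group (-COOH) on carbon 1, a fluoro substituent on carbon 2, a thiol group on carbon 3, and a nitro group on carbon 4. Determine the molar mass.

239.26 g/mol

Atom tally by fragment:
  HOOCCH2 → C:2 H:3 O:2
  CH(F) → C:1 H:1 F:1
  CH(SH) → C:1 H:2 S:1
  CH(NO2) → C:1 H:1 N:1 O:2
  CH2 → C:1 H:2
  CH2 → C:1 H:2
  CH3 → C:1 H:3
Element totals:
  C: 8
  H: 14
  F: 1
  N: 1
  O: 4
  S: 1
Molecular formula: C8H14FNO4S.
  M = 8(12.011) + 14(1.008) + 18.998 + 14.007 + 4(15.999) + 32.06
    = 96.088 + 14.112 + 18.998 + 14.007 + 63.996 + 32.060 = 239.261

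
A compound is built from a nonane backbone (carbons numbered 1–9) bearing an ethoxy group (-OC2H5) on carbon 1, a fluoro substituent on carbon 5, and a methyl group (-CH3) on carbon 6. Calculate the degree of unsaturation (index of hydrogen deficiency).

0

Atom tally by fragment:
  C2H5OCH2 → C:3 H:7 O:1
  CH2 → C:1 H:2
  CH2 → C:1 H:2
  CH2 → C:1 H:2
  CH(F) → C:1 H:1 F:1
  CH(CH3) → C:2 H:4
  CH2 → C:1 H:2
  CH2 → C:1 H:2
  CH3 → C:1 H:3
Element totals:
  C: 12
  H: 25
  F: 1
  O: 1
Molecular formula: C12H25FO.
DoU = (2C + 2 + N − H − X) / 2 = (2·12 + 2 + 0 − 25 − 1) / 2 = 0.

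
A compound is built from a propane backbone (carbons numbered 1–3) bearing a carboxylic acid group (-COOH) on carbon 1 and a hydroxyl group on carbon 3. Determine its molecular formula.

C4H8O3

Atom tally by fragment:
  HOOCCH2 → C:2 H:3 O:2
  CH2 → C:1 H:2
  CH2OH → C:1 H:3 O:1
Element totals:
  C: 4
  H: 8
  O: 3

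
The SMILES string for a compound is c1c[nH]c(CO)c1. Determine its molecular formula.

Atom tally by fragment:
  pyrrole ring core → C:4 H:5 N:1
  (− 1 ring H displaced by substituents)
  + CH2OH → C:1 H:3 O:1
Element totals:
  C: 5
  H: 7
  N: 1
  O: 1

C5H7NO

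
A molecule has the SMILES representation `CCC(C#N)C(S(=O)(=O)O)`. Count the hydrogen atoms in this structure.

Atom tally by fragment:
  CH3 → C:1 H:3
  CH2 → C:1 H:2
  CH(CN) → C:2 H:1 N:1
  CH2SO3H → C:1 H:3 S:1 O:3
Element totals:
  C: 5
  H: 9
  N: 1
  O: 3
  S: 1

9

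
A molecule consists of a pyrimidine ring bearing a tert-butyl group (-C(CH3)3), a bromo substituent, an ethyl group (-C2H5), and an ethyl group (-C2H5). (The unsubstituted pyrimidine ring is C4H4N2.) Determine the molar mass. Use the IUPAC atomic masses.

271.20 g/mol

Atom tally by fragment:
  pyrimidine ring core → C:4 H:4 N:2
  (− 4 ring H displaced by substituents)
  + C(CH3)3 → C:4 H:9
  + Br → Br:1
  + C2H5 → C:2 H:5
  + C2H5 → C:2 H:5
Element totals:
  C: 12
  H: 19
  Br: 1
  N: 2
Molecular formula: C12H19BrN2.
  M = 12(12.011) + 19(1.008) + 79.904 + 2(14.007)
    = 144.132 + 19.152 + 79.904 + 28.014 = 271.202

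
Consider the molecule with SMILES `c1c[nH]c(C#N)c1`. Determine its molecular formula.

Atom tally by fragment:
  pyrrole ring core → C:4 H:5 N:1
  (− 1 ring H displaced by substituents)
  + CN → C:1 N:1
Element totals:
  C: 5
  H: 4
  N: 2

C5H4N2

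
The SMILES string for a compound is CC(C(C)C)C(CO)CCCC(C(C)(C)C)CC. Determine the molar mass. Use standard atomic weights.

Atom tally by fragment:
  CH3 → C:1 H:3
  CH(CH(CH3)2) → C:4 H:8
  CH(CH2OH) → C:2 H:4 O:1
  CH2 → C:1 H:2
  CH2 → C:1 H:2
  CH2 → C:1 H:2
  CH(C(CH3)3) → C:5 H:10
  CH2 → C:1 H:2
  CH3 → C:1 H:3
Element totals:
  C: 17
  H: 36
  O: 1
Molecular formula: C17H36O.
  M = 17(12.011) + 36(1.008) + 15.999
    = 204.187 + 36.288 + 15.999 = 256.474

256.47 g/mol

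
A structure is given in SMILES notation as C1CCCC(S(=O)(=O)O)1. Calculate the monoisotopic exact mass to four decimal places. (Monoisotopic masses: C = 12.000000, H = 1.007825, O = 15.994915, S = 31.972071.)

150.0351

Atom tally by fragment:
  cyclopentane ring core → C:5 H:10
  (− 1 ring H displaced by substituents)
  + SO3H → S:1 O:3 H:1
Element totals:
  C: 5
  H: 10
  O: 3
  S: 1
Molecular formula: C5H10O3S.
  M = 5(12.0) + 10(1.007825) + 3(15.994915) + 31.972071
    = 60.000000 + 10.078250 + 47.984745 + 31.972071 = 150.035066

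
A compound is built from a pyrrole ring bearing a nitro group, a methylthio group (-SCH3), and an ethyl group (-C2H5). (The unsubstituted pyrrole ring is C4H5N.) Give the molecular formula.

Atom tally by fragment:
  pyrrole ring core → C:4 H:5 N:1
  (− 3 ring H displaced by substituents)
  + NO2 → N:1 O:2
  + SCH3 → C:1 H:3 S:1
  + C2H5 → C:2 H:5
Element totals:
  C: 7
  H: 10
  N: 2
  O: 2
  S: 1

C7H10N2O2S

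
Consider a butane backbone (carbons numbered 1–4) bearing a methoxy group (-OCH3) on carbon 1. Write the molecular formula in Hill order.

C5H12O

Atom tally by fragment:
  CH3OCH2 → C:2 H:5 O:1
  CH2 → C:1 H:2
  CH2 → C:1 H:2
  CH3 → C:1 H:3
Element totals:
  C: 5
  H: 12
  O: 1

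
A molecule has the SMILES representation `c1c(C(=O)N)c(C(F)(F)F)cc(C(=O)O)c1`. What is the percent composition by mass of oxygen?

Atom tally by fragment:
  benzene ring core → C:6 H:6
  (− 3 ring H displaced by substituents)
  + CONH2 → C:1 H:2 O:1 N:1
  + CF3 → C:1 F:3
  + COOH → C:1 H:1 O:2
Element totals:
  C: 9
  H: 6
  F: 3
  N: 1
  O: 3
Molecular formula: C9H6F3NO3.
Molar mass = 233.145 g/mol.
Mass from O: 3 × 15.999 = 47.997 g/mol.
%O = 47.997 / 233.145 × 100 = 20.59%.

20.59%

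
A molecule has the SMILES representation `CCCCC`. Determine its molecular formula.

Atom tally by fragment:
  CH3 → C:1 H:3
  CH2 → C:1 H:2
  CH2 → C:1 H:2
  CH2 → C:1 H:2
  CH3 → C:1 H:3
Element totals:
  C: 5
  H: 12

C5H12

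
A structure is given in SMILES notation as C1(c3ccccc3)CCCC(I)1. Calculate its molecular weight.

272.13 g/mol

Atom tally by fragment:
  cyclopentane ring core → C:5 H:10
  (− 2 ring H displaced by substituents)
  + C6H5 → C:6 H:5
  + I → I:1
Element totals:
  C: 11
  H: 13
  I: 1
Molecular formula: C11H13I.
  M = 11(12.011) + 13(1.008) + 126.904
    = 132.121 + 13.104 + 126.904 = 272.129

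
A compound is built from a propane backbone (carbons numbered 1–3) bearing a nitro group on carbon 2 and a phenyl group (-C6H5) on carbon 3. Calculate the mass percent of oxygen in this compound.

Atom tally by fragment:
  CH3 → C:1 H:3
  CH(NO2) → C:1 H:1 N:1 O:2
  CH2C6H5 → C:7 H:7
Element totals:
  C: 9
  H: 11
  N: 1
  O: 2
Molecular formula: C9H11NO2.
Molar mass = 165.192 g/mol.
Mass from O: 2 × 15.999 = 31.998 g/mol.
%O = 31.998 / 165.192 × 100 = 19.37%.

19.37%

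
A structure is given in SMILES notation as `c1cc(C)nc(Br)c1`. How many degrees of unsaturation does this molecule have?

Atom tally by fragment:
  pyridine ring core → C:5 H:5 N:1
  (− 2 ring H displaced by substituents)
  + CH3 → C:1 H:3
  + Br → Br:1
Element totals:
  C: 6
  H: 6
  Br: 1
  N: 1
Molecular formula: C6H6BrN.
DoU = (2C + 2 + N − H − X) / 2 = (2·6 + 2 + 1 − 6 − 1) / 2 = 4.

4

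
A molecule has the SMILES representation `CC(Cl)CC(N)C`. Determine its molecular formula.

Atom tally by fragment:
  CH3 → C:1 H:3
  CH(Cl) → C:1 H:1 Cl:1
  CH2 → C:1 H:2
  CH(NH2) → C:1 H:3 N:1
  CH3 → C:1 H:3
Element totals:
  C: 5
  H: 12
  Cl: 1
  N: 1

C5H12ClN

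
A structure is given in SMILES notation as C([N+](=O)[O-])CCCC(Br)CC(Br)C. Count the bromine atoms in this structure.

2

Atom tally by fragment:
  O2NCH2 → C:1 H:2 N:1 O:2
  CH2 → C:1 H:2
  CH2 → C:1 H:2
  CH2 → C:1 H:2
  CH(Br) → C:1 H:1 Br:1
  CH2 → C:1 H:2
  CH(Br) → C:1 H:1 Br:1
  CH3 → C:1 H:3
Element totals:
  C: 8
  H: 15
  Br: 2
  N: 1
  O: 2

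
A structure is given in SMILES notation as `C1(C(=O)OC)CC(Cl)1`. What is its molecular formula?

C5H7ClO2

Atom tally by fragment:
  cyclopropane ring core → C:3 H:6
  (− 2 ring H displaced by substituents)
  + COOCH3 → C:2 H:3 O:2
  + Cl → Cl:1
Element totals:
  C: 5
  H: 7
  Cl: 1
  O: 2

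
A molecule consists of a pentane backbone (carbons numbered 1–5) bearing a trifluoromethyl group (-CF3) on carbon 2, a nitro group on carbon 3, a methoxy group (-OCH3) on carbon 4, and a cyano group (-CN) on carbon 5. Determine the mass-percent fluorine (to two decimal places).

Atom tally by fragment:
  CH3 → C:1 H:3
  CH(CF3) → C:2 H:1 F:3
  CH(NO2) → C:1 H:1 N:1 O:2
  CH(OCH3) → C:2 H:4 O:1
  CH2CN → C:2 H:2 N:1
Element totals:
  C: 8
  H: 11
  F: 3
  N: 2
  O: 3
Molecular formula: C8H11F3N2O3.
Molar mass = 240.181 g/mol.
Mass from F: 3 × 18.998 = 56.994 g/mol.
%F = 56.994 / 240.181 × 100 = 23.73%.

23.73%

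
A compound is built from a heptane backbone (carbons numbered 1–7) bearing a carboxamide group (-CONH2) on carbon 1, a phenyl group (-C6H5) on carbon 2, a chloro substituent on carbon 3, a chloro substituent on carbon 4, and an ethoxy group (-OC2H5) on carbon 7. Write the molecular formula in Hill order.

C16H23Cl2NO2

Atom tally by fragment:
  H2NOCCH2 → C:2 H:4 O:1 N:1
  CH(C6H5) → C:7 H:6
  CH(Cl) → C:1 H:1 Cl:1
  CH(Cl) → C:1 H:1 Cl:1
  CH2 → C:1 H:2
  CH2 → C:1 H:2
  CH2OC2H5 → C:3 H:7 O:1
Element totals:
  C: 16
  H: 23
  Cl: 2
  N: 1
  O: 2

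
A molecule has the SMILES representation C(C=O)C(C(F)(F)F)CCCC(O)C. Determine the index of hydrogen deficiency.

Atom tally by fragment:
  OHCCH2 → C:2 H:3 O:1
  CH(CF3) → C:2 H:1 F:3
  CH2 → C:1 H:2
  CH2 → C:1 H:2
  CH2 → C:1 H:2
  CH(OH) → C:1 H:2 O:1
  CH3 → C:1 H:3
Element totals:
  C: 9
  H: 15
  F: 3
  O: 2
Molecular formula: C9H15F3O2.
DoU = (2C + 2 + N − H − X) / 2 = (2·9 + 2 + 0 − 15 − 3) / 2 = 1.

1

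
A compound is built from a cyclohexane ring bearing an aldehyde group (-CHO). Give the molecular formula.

C7H12O

Atom tally by fragment:
  cyclohexane ring core → C:6 H:12
  (− 1 ring H displaced by substituents)
  + CHO → C:1 H:1 O:1
Element totals:
  C: 7
  H: 12
  O: 1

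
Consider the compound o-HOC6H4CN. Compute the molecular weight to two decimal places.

119.12 g/mol

Atom tally by fragment:
  benzene ring core → C:6 H:6
  (− 2 ring H displaced by substituents)
  + OH → O:1 H:1
  + CN → C:1 N:1
Element totals:
  C: 7
  H: 5
  N: 1
  O: 1
Molecular formula: C7H5NO.
  M = 7(12.011) + 5(1.008) + 14.007 + 15.999
    = 84.077 + 5.040 + 14.007 + 15.999 = 119.123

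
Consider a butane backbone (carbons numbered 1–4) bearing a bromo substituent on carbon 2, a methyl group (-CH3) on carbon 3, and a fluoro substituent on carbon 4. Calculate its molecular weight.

Atom tally by fragment:
  CH3 → C:1 H:3
  CH(Br) → C:1 H:1 Br:1
  CH(CH3) → C:2 H:4
  CH2F → C:1 H:2 F:1
Element totals:
  C: 5
  H: 10
  Br: 1
  F: 1
Molecular formula: C5H10BrF.
  M = 5(12.011) + 10(1.008) + 79.904 + 18.998
    = 60.055 + 10.080 + 79.904 + 18.998 = 169.037

169.04 g/mol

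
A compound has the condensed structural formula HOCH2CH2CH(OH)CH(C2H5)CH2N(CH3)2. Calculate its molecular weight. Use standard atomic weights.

175.27 g/mol

Atom tally by fragment:
  HOCH2CH2 → C:2 H:5 O:1
  CH(OH) → C:1 H:2 O:1
  CH(C2H5) → C:3 H:6
  CH2N(CH3)2 → C:3 H:8 N:1
Element totals:
  C: 9
  H: 21
  N: 1
  O: 2
Molecular formula: C9H21NO2.
  M = 9(12.011) + 21(1.008) + 14.007 + 2(15.999)
    = 108.099 + 21.168 + 14.007 + 31.998 = 175.272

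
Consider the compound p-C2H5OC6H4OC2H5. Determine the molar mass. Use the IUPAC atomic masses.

Element totals:
  C: 10
  H: 14
  O: 2
Molecular formula: C10H14O2.
  M = 10(12.011) + 14(1.008) + 2(15.999)
    = 120.110 + 14.112 + 31.998 = 166.220

166.22 g/mol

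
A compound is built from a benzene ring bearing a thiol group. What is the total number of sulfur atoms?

1

Atom tally by fragment:
  benzene ring core → C:6 H:6
  (− 1 ring H displaced by substituents)
  + SH → S:1 H:1
Element totals:
  C: 6
  H: 6
  S: 1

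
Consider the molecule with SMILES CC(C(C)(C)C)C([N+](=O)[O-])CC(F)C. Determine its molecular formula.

Atom tally by fragment:
  CH3 → C:1 H:3
  CH(C(CH3)3) → C:5 H:10
  CH(NO2) → C:1 H:1 N:1 O:2
  CH2 → C:1 H:2
  CH(F) → C:1 H:1 F:1
  CH3 → C:1 H:3
Element totals:
  C: 10
  H: 20
  F: 1
  N: 1
  O: 2

C10H20FNO2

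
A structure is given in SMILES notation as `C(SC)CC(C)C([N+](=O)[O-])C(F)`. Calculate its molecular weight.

Atom tally by fragment:
  CH3SCH2 → C:2 H:5 S:1
  CH2 → C:1 H:2
  CH(CH3) → C:2 H:4
  CH(NO2) → C:1 H:1 N:1 O:2
  CH2F → C:1 H:2 F:1
Element totals:
  C: 7
  H: 14
  F: 1
  N: 1
  O: 2
  S: 1
Molecular formula: C7H14FNO2S.
  M = 7(12.011) + 14(1.008) + 18.998 + 14.007 + 2(15.999) + 32.06
    = 84.077 + 14.112 + 18.998 + 14.007 + 31.998 + 32.060 = 195.252

195.25 g/mol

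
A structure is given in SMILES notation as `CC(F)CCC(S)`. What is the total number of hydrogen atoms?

Atom tally by fragment:
  CH3 → C:1 H:3
  CH(F) → C:1 H:1 F:1
  CH2 → C:1 H:2
  CH2 → C:1 H:2
  CH2SH → C:1 H:3 S:1
Element totals:
  C: 5
  H: 11
  F: 1
  S: 1

11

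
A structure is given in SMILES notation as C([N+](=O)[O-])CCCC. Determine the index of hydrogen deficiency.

Atom tally by fragment:
  O2NCH2 → C:1 H:2 N:1 O:2
  CH2 → C:1 H:2
  CH2 → C:1 H:2
  CH2 → C:1 H:2
  CH3 → C:1 H:3
Element totals:
  C: 5
  H: 11
  N: 1
  O: 2
Molecular formula: C5H11NO2.
DoU = (2C + 2 + N − H − X) / 2 = (2·5 + 2 + 1 − 11 − 0) / 2 = 1.

1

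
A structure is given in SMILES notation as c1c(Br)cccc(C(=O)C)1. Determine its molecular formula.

C8H7BrO

Atom tally by fragment:
  benzene ring core → C:6 H:6
  (− 2 ring H displaced by substituents)
  + Br → Br:1
  + COCH3 → C:2 H:3 O:1
Element totals:
  C: 8
  H: 7
  Br: 1
  O: 1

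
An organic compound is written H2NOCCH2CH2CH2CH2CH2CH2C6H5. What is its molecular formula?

C13H19NO

Atom tally by fragment:
  H2NOCCH2 → C:2 H:4 O:1 N:1
  CH2 → C:1 H:2
  CH2 → C:1 H:2
  CH2 → C:1 H:2
  CH2 → C:1 H:2
  CH2C6H5 → C:7 H:7
Element totals:
  C: 13
  H: 19
  N: 1
  O: 1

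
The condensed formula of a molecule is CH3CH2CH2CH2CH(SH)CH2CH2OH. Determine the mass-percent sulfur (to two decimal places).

21.62%

Atom tally by fragment:
  CH3 → C:1 H:3
  CH2 → C:1 H:2
  CH2 → C:1 H:2
  CH2 → C:1 H:2
  CH(SH) → C:1 H:2 S:1
  CH2CH2OH → C:2 H:5 O:1
Element totals:
  C: 7
  H: 16
  O: 1
  S: 1
Molecular formula: C7H16OS.
Molar mass = 148.264 g/mol.
Mass from S: 1 × 32.06 = 32.060 g/mol.
%S = 32.060 / 148.264 × 100 = 21.62%.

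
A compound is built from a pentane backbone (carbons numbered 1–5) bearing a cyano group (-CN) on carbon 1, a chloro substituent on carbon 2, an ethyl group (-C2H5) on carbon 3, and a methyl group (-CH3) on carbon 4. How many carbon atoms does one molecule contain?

9

Atom tally by fragment:
  NCCH2 → C:2 H:2 N:1
  CH(Cl) → C:1 H:1 Cl:1
  CH(C2H5) → C:3 H:6
  CH(CH3) → C:2 H:4
  CH3 → C:1 H:3
Element totals:
  C: 9
  H: 16
  Cl: 1
  N: 1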